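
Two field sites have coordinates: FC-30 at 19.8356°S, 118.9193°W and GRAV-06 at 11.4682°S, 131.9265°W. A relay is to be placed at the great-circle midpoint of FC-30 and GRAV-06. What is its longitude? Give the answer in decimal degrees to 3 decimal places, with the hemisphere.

Bx = cos φ₂ cos Δλ = 0.954889,  By = cos φ₂ sin Δλ = -0.220580
φₘ = atan2(sin φ₁ + sin φ₂, √((cos φ₁ + Bx)² + By²)) = -15.74822°
λₘ = λ₁ + atan2(By, cos φ₁ + Bx) = -125.55677°

125.557°W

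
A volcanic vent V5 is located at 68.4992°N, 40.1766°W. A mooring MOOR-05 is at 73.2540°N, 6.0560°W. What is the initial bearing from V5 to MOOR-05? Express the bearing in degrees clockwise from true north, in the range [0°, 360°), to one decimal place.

51.4°

Δλ = 34.1206°
y = sin Δλ · cos φ₂ = 0.161622
x = cos φ₁ sin φ₂ − sin φ₁ cos φ₂ cos Δλ = 0.129039
θ = atan2(y, x) = 51.3962° → 51.3962° (mod 360°)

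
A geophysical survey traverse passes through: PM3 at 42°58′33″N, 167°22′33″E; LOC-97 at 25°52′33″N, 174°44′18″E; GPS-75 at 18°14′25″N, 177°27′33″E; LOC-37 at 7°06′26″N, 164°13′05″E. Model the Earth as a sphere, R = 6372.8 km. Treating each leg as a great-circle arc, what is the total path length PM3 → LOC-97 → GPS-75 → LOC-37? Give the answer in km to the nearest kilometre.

4805 km

PM3: φ = +42.97583°, λ = +167.37583°
LOC-97: φ = +25.87583°, λ = +174.73833°
GPS-75: φ = +18.24028°, λ = +177.45917°
LOC-37: φ = +7.10722°, λ = +164.21806°
PM3→LOC-97: c = 0.316388 rad, d = 2016.27 km
LOC-97→GPS-75: c = 0.140330 rad, d = 894.29 km
GPS-75→LOC-37: c = 0.297316 rad, d = 1894.74 km
Total = 2016.27 + 894.29 + 1894.74 = 4805.31 km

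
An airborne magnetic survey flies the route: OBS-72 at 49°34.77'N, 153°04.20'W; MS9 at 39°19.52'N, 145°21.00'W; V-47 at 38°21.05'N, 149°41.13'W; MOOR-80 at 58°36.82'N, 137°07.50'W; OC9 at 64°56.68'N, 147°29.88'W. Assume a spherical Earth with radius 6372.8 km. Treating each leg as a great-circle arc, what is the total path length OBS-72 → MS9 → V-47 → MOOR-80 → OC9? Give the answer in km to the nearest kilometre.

5000 km

OBS-72: φ = +49.57950°, λ = -153.07000°
MS9: φ = +39.32533°, λ = -145.35000°
V-47: φ = +38.35083°, λ = -149.68550°
MOOR-80: φ = +58.61367°, λ = -137.12500°
OC9: φ = +64.94467°, λ = -147.49800°
OBS-72→MS9: c = 0.202923 rad, d = 1293.19 km
MS9→V-47: c = 0.061338 rad, d = 390.89 km
V-47→MOOR-80: c = 0.380877 rad, d = 2427.26 km
MOOR-80→OC9: c = 0.139420 rad, d = 888.50 km
Total = 1293.19 + 390.89 + 2427.26 + 888.50 = 4999.83 km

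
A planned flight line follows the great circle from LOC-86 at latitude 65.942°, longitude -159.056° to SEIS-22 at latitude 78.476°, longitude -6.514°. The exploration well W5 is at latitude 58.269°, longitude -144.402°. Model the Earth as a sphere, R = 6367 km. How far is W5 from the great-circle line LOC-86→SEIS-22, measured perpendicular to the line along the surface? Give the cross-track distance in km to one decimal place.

δ₁₃ = central angle LOC-86→W5 = 0.178720 rad  (haversine)
θ₁₃ = bearing LOC-86→W5 = 131.544°,  θ₁₂ = bearing LOC-86→SEIS-22 = 9.320°
dₓₜ = R·arcsin(sin δ₁₃ · sin(θ₁₃ − θ₁₂)) = 6367·arcsin(0.17777·sin(122.225°)) = 961.163 km
|dₓₜ| = 961.163 km

961.2 km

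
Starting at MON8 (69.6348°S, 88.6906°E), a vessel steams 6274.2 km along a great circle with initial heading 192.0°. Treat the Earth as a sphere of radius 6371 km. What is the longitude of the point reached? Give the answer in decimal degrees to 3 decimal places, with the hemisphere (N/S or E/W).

δ = d/R = 6274.2/6371 = 0.984806 rad
φ₂ = arcsin(sin φ₁ cos δ + cos φ₁ sin δ cos θ)
   = arcsin(-0.93749·0.55302 + 0.34800·0.83316·-0.97815) = -53.32772°
λ₂ = λ₁ + atan2(sin θ sin δ cos φ₁, cos δ − sin φ₁ sin φ₂) = -74.44884°

74.449°W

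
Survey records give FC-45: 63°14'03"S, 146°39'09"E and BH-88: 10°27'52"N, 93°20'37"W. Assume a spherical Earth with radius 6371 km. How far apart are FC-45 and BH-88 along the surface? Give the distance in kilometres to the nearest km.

12516 km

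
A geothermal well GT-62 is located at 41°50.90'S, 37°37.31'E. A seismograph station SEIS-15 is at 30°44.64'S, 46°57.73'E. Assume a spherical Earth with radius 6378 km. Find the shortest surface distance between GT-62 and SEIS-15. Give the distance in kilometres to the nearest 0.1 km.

1491.3 km

GT-62: φ = -41.84833°, λ = +37.62183°
SEIS-15: φ = -30.74400°, λ = +46.96217°
Δφ = 11.1043°,  Δλ = 9.3403°
a = sin²(Δφ/2) + cos φ₁ cos φ₂ sin²(Δλ/2) = 0.013605
c = 2·arcsin(√a) = 0.233814 rad = 13.3965°
d = R·c = 6378 × 0.233814 = 1491.3 km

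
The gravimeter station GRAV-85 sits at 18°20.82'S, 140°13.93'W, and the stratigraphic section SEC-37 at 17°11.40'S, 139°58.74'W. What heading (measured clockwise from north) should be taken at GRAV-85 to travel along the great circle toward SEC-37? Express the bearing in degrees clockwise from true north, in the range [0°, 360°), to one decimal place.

11.8°

GRAV-85: φ = -18.34700°, λ = -140.23217°
SEC-37: φ = -17.19000°, λ = -139.97900°
Δλ = 0.2532°
y = sin Δλ · cos φ₂ = 0.004221
x = cos φ₁ sin φ₂ − sin φ₁ cos φ₂ cos Δλ = 0.020189
θ = atan2(y, x) = 11.8094° → 11.8094° (mod 360°)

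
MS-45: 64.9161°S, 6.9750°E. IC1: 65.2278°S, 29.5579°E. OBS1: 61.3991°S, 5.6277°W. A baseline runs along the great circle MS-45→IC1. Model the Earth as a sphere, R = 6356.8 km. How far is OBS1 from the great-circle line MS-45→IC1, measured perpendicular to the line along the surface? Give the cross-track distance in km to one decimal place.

δ₁₃ = central angle MS-45→OBS1 = 0.116453 rad  (haversine)
θ₁₃ = bearing MS-45→OBS1 = 295.980°,  θ₁₂ = bearing MS-45→IC1 = 102.114°
dₓₜ = R·arcsin(sin δ₁₃ · sin(θ₁₃ − θ₁₂)) = 6356.8·arcsin(0.11619·sin(193.866°)) = -177.031 km
|dₓₜ| = 177.031 km

177.0 km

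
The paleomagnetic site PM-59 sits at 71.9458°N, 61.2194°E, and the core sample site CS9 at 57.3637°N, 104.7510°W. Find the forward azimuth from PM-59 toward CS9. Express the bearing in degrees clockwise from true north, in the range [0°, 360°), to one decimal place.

350.2°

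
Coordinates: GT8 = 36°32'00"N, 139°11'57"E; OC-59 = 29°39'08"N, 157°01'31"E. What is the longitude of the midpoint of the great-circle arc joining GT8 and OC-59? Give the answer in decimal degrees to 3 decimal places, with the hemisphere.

GT8: φ = +36.53333°, λ = +139.19917°
OC-59: φ = +29.65222°, λ = +157.02528°
Bx = cos φ₂ cos Δλ = 0.827322,  By = cos φ₂ sin Δλ = 0.266040
φₘ = atan2(sin φ₁ + sin φ₂, √((cos φ₁ + Bx)² + By²)) = 33.41146°
λₘ = λ₁ + atan2(By, cos φ₁ + Bx) = 148.46429°

148.464°E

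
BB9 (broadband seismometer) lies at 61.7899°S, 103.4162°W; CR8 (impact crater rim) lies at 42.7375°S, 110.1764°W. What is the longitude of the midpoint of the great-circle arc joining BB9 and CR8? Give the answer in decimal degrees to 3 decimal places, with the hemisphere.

Bx = cos φ₂ cos Δλ = 0.729364,  By = cos φ₂ sin Δλ = -0.086458
φₘ = atan2(sin φ₁ + sin φ₂, √((cos φ₁ + Bx)² + By²)) = -52.30970°
λₘ = λ₁ + atan2(By, cos φ₁ + Bx) = -107.53005°

107.530°W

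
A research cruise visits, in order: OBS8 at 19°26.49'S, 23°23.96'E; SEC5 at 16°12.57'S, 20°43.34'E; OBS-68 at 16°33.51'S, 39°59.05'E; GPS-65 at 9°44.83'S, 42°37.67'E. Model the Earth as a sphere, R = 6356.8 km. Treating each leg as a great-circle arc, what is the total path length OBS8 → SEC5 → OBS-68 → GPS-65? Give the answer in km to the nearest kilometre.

OBS8: φ = -19.44150°, λ = +23.39933°
SEC5: φ = -16.20950°, λ = +20.72233°
OBS-68: φ = -16.55850°, λ = +39.98417°
GPS-65: φ = -9.74717°, λ = +42.62783°
OBS8→SEC5: c = 0.071831 rad, d = 456.61 km
SEC5→OBS-68: c = 0.322466 rad, d = 2049.85 km
OBS-68→GPS-65: c = 0.127077 rad, d = 807.80 km
Total = 456.61 + 2049.85 + 807.80 = 3314.27 km

3314 km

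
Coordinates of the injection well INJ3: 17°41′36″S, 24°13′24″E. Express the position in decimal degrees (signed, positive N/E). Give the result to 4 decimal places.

lat: 17.6933° S → -17.6933°
lon: 24.2233° E → +24.2233°

-17.6933°, +24.2233°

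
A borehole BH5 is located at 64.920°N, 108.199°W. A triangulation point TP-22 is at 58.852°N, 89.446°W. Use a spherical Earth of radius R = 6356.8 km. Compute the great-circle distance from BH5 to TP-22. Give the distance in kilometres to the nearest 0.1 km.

1182.2 km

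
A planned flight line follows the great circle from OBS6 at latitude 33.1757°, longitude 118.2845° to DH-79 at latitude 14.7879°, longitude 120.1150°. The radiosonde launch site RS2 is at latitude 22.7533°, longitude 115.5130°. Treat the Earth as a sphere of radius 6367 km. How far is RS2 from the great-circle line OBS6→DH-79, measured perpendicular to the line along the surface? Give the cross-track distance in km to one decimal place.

394.8 km

δ₁₃ = central angle OBS6→RS2 = 0.186830 rad  (haversine)
θ₁₃ = bearing OBS6→RS2 = 193.890°,  θ₁₂ = bearing OBS6→DH-79 = 174.403°
dₓₜ = R·arcsin(sin δ₁₃ · sin(θ₁₃ − θ₁₂)) = 6367·arcsin(0.18574·sin(19.487°)) = 394.768 km
|dₓₜ| = 394.768 km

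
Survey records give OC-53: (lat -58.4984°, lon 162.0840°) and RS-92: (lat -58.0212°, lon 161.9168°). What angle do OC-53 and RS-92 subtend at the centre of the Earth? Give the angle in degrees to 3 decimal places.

Δφ = 0.4772°,  Δλ = -0.1672°
a = sin²(Δφ/2) + cos φ₁ cos φ₂ sin²(Δλ/2) = 0.000018
c = 2·arcsin(√a) = 0.008469 rad = 0.4852°

0.485°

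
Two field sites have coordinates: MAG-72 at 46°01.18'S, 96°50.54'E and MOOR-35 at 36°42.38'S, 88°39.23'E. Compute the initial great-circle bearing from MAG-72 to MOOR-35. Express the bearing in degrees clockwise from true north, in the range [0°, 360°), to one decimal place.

323.8°

MAG-72: φ = -46.01967°, λ = +96.84233°
MOOR-35: φ = -36.70633°, λ = +88.65383°
Δλ = -8.1885°
y = sin Δλ · cos φ₂ = -0.114188
x = cos φ₁ sin φ₂ − sin φ₁ cos φ₂ cos Δλ = 0.155952
θ = atan2(y, x) = -36.2115° → 323.7885° (mod 360°)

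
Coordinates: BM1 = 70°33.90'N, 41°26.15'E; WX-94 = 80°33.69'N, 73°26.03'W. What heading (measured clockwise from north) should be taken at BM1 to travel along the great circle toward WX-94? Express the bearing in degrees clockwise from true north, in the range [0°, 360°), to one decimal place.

339.3°

BM1: φ = +70.56500°, λ = +41.43583°
WX-94: φ = +80.56150°, λ = -73.43383°
Δλ = -114.8697°
y = sin Δλ · cos φ₂ = -0.148782
x = cos φ₁ sin φ₂ − sin φ₁ cos φ₂ cos Δλ = 0.393269
θ = atan2(y, x) = -20.7226° → 339.2774° (mod 360°)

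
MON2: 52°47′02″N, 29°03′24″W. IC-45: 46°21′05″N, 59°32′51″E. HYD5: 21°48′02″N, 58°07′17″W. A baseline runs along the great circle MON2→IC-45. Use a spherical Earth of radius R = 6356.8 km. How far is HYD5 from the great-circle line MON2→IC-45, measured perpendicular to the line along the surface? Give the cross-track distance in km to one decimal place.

MON2: φ = +52.78389°, λ = -29.05667°
IC-45: φ = +46.35139°, λ = +59.54750°
HYD5: φ = +21.80056°, λ = -58.12139°
δ₁₃ = central angle MON2→HYD5 = 0.665514 rad  (haversine)
θ₁₃ = bearing MON2→HYD5 = 226.928°,  θ₁₂ = bearing MON2→IC-45 = 58.415°
dₓₜ = R·arcsin(sin δ₁₃ · sin(θ₁₃ − θ₁₂)) = 6356.8·arcsin(0.61746·sin(168.512°)) = 783.682 km
|dₓₜ| = 783.682 km

783.7 km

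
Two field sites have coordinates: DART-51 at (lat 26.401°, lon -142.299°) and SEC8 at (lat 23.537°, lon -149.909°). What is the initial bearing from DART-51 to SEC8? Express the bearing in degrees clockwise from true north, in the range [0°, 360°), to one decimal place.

Δλ = -7.6100°
y = sin Δλ · cos φ₂ = -0.121412
x = cos φ₁ sin φ₂ − sin φ₁ cos φ₂ cos Δλ = -0.046375
θ = atan2(y, x) = -110.9051° → 249.0949° (mod 360°)

249.1°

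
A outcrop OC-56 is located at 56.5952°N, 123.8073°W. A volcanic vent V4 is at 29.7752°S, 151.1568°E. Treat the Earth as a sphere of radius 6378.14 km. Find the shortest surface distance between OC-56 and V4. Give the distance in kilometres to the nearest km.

Δφ = -86.3704°,  Δλ = -85.0359°
a = sin²(Δφ/2) + cos φ₁ cos φ₂ sin²(Δλ/2) = 0.686605
c = 2·arcsin(√a) = 1.953264 rad = 111.9138°
d = R·c = 6378.14 × 1.953264 = 12458.2 km

12458 km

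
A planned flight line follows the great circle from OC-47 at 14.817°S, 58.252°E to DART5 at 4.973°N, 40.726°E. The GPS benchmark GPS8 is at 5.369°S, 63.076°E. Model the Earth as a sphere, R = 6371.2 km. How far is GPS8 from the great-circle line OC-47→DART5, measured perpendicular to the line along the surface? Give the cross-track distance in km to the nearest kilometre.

δ₁₃ = central angle OC-47→GPS8 = 0.184514 rad  (haversine)
θ₁₃ = bearing OC-47→GPS8 = 27.152°,  θ₁₂ = bearing OC-47→DART5 = 317.443°
dₓₜ = R·arcsin(sin δ₁₃ · sin(θ₁₃ − θ₁₂)) = 6371.2·arcsin(0.18347·sin(-290.291°)) = 1101.860 km
|dₓₜ| = 1101.860 km

1102 km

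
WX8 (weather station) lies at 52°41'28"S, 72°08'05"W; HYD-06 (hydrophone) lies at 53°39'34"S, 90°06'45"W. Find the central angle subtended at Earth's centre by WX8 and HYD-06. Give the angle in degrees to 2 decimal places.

10.79°

WX8: φ = -52.69111°, λ = -72.13472°
HYD-06: φ = -53.65944°, λ = -90.11250°
Δφ = -0.9683°,  Δλ = -17.9778°
a = sin²(Δφ/2) + cos φ₁ cos φ₂ sin²(Δλ/2) = 0.008839
c = 2·arcsin(√a) = 0.188315 rad = 10.7896°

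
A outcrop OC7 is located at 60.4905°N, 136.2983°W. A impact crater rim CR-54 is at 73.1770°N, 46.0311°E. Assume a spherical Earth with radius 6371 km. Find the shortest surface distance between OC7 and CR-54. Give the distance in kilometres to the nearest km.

Δφ = 12.6865°,  Δλ = -177.6706°
a = sin²(Δφ/2) + cos φ₁ cos φ₂ sin²(Δλ/2) = 0.154705
c = 2·arcsin(√a) = 0.808492 rad = 46.3232°
d = R·c = 6371 × 0.808492 = 5150.9 km

5151 km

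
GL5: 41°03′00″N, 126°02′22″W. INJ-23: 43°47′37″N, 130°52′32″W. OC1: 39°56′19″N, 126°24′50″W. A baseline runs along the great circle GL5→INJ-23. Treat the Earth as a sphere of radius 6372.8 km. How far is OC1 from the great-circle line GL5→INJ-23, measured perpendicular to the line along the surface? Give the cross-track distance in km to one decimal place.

GL5: φ = +41.05000°, λ = -126.03944°
INJ-23: φ = +43.79361°, λ = -130.87556°
OC1: φ = +39.93861°, λ = -126.41389°
δ₁₃ = central angle GL5→OC1 = 0.020024 rad  (haversine)
θ₁₃ = bearing GL5→OC1 = 194.493°,  θ₁₂ = bearing GL5→INJ-23 = 309.156°
dₓₜ = R·arcsin(sin δ₁₃ · sin(θ₁₃ − θ₁₂)) = 6372.8·arcsin(0.02002·sin(-114.663°)) = -115.966 km
|dₓₜ| = 115.966 km

116.0 km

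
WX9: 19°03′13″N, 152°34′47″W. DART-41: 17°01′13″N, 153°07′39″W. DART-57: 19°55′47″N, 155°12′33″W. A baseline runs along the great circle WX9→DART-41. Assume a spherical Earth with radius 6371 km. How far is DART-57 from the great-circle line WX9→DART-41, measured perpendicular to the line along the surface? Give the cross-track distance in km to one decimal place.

WX9: φ = +19.05361°, λ = -152.57972°
DART-41: φ = +17.02028°, λ = -153.12750°
DART-57: φ = +19.92972°, λ = -155.20917°
δ₁₃ = central angle WX9→DART-57 = 0.045884 rad  (haversine)
θ₁₃ = bearing WX9→DART-57 = 289.901°,  θ₁₂ = bearing WX9→DART-41 = 194.454°
dₓₜ = R·arcsin(sin δ₁₃ · sin(θ₁₃ − θ₁₂)) = 6371·arcsin(0.04587·sin(95.448°)) = 291.007 km
|dₓₜ| = 291.007 km

291.0 km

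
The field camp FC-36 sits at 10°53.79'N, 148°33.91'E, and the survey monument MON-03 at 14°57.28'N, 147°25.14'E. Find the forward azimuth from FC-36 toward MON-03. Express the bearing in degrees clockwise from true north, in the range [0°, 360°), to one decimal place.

344.7°

FC-36: φ = +10.89650°, λ = +148.56517°
MON-03: φ = +14.95467°, λ = +147.41900°
Δλ = -1.1462°
y = sin Δλ · cos φ₂ = -0.019326
x = cos φ₁ sin φ₂ − sin φ₁ cos φ₂ cos Δλ = 0.070806
θ = atan2(y, x) = -15.2663° → 344.7337° (mod 360°)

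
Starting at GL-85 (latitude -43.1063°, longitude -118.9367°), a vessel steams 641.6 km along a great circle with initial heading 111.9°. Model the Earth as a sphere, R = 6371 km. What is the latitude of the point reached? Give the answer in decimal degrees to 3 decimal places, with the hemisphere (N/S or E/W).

δ = d/R = 641.6/6371 = 0.100706 rad
φ₂ = arcsin(sin φ₁ cos δ + cos φ₁ sin δ cos θ)
   = arcsin(-0.68335·0.99493 + 0.73009·0.10054·-0.37299) = -45.01316°
λ₂ = λ₁ + atan2(sin θ sin δ cos φ₁, cos δ − sin φ₁ sin φ₂) = -111.35443°

45.013°S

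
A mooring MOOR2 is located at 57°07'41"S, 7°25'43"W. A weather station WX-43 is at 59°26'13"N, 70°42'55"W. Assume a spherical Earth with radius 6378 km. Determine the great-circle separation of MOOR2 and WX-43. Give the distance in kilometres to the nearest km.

MOOR2: φ = -57.12806°, λ = -7.42861°
WX-43: φ = +59.43694°, λ = -70.71528°
Δφ = 116.5650°,  Δλ = -63.2867°
a = sin²(Δφ/2) + cos φ₁ cos φ₂ sin²(Δλ/2) = 0.799568
c = 2·arcsin(√a) = 2.213219 rad = 126.8081°
d = R·c = 6378 × 2.213219 = 14115.9 km

14116 km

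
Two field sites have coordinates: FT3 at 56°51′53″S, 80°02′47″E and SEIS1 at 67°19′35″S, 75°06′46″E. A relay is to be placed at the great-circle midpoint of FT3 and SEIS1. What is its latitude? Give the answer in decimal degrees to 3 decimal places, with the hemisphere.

62.117°S

FT3: φ = -56.86472°, λ = +80.04639°
SEIS1: φ = -67.32639°, λ = +75.11278°
Bx = cos φ₂ cos Δλ = 0.384053,  By = cos φ₂ sin Δλ = -0.033152
φₘ = atan2(sin φ₁ + sin φ₂, √((cos φ₁ + Bx)² + By²)) = -62.11686°
λₘ = λ₁ + atan2(By, cos φ₁ + Bx) = 78.00629°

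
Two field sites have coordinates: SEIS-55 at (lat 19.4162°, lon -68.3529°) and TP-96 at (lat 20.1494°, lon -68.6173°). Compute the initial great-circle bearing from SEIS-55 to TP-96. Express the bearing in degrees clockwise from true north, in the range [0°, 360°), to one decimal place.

341.3°

Δλ = -0.2644°
y = sin Δλ · cos φ₂ = -0.004332
x = cos φ₁ sin φ₂ − sin φ₁ cos φ₂ cos Δλ = 0.012800
θ = atan2(y, x) = -18.6990° → 341.3010° (mod 360°)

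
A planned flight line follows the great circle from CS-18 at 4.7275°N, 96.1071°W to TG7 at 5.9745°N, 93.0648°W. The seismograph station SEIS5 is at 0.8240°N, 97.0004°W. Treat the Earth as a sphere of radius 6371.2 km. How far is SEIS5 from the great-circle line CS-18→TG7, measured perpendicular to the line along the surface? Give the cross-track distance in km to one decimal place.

362.8 km

δ₁₃ = central angle CS-18→SEIS5 = 0.069885 rad  (haversine)
θ₁₃ = bearing CS-18→SEIS5 = 192.900°,  θ₁₂ = bearing CS-18→TG7 = 67.487°
dₓₜ = R·arcsin(sin δ₁₃ · sin(θ₁₃ − θ₁₂)) = 6371.2·arcsin(0.06983·sin(125.412°)) = 362.783 km
|dₓₜ| = 362.783 km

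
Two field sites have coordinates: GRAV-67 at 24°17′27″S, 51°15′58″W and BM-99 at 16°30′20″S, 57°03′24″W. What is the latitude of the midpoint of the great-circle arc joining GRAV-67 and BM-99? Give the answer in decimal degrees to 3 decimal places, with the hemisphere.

20.422°S

GRAV-67: φ = -24.29083°, λ = -51.26611°
BM-99: φ = -16.50556°, λ = -57.05667°
Bx = cos φ₂ cos Δλ = 0.953900,  By = cos φ₂ sin Δλ = -0.096735
φₘ = atan2(sin φ₁ + sin φ₂, √((cos φ₁ + Bx)² + By²)) = -20.42210°
λₘ = λ₁ + atan2(By, cos φ₁ + Bx) = -54.23471°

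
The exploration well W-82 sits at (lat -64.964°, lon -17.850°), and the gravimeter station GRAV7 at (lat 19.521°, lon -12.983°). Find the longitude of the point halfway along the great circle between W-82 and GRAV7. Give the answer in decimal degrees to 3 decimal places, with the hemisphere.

14.491°W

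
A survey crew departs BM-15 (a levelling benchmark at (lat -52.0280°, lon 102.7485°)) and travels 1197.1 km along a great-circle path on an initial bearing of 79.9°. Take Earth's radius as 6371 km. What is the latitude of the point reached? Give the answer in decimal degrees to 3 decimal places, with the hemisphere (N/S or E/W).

48.963°S

δ = d/R = 1197.1/6371 = 0.187898 rad
φ₂ = arcsin(sin φ₁ cos δ + cos φ₁ sin δ cos θ)
   = arcsin(-0.78831·0.98240 + 0.61528·0.18679·0.17537) = -48.96263°
λ₂ = λ₁ + atan2(sin θ sin δ cos φ₁, cos δ − sin φ₁ sin φ₂) = 119.01466°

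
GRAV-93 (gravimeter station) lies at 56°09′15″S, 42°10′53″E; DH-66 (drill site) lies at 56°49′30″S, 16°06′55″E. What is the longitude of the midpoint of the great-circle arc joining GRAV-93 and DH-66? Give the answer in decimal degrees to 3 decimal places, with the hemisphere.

29.266°E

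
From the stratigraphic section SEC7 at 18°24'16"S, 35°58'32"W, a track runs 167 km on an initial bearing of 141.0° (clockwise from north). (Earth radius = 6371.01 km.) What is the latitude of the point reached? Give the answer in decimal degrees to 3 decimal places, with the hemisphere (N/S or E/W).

SEC7: φ = -18.40444°, λ = -35.97556°
δ = d/R = 167/6371.01 = 0.026212 rad
φ₂ = arcsin(sin φ₁ cos δ + cos φ₁ sin δ cos θ)
   = arcsin(-0.31572·0.99966 + 0.94885·0.02621·-0.77715) = -19.56895°
λ₂ = λ₁ + atan2(sin θ sin δ cos φ₁, cos δ − sin φ₁ sin φ₂) = -34.97253°

19.569°S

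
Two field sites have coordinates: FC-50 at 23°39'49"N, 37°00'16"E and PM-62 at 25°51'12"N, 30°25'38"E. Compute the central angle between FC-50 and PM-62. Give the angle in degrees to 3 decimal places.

6.360°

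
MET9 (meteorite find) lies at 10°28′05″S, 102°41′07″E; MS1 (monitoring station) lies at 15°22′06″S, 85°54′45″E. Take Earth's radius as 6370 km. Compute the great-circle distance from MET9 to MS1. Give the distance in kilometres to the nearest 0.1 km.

1896.5 km

MET9: φ = -10.46806°, λ = +102.68528°
MS1: φ = -15.36833°, λ = +85.91250°
Δφ = -4.9003°,  Δλ = -16.7728°
a = sin²(Δφ/2) + cos φ₁ cos φ₂ sin²(Δλ/2) = 0.021997
c = 2·arcsin(√a) = 0.297727 rad = 17.0585°
d = R·c = 6370 × 0.297727 = 1896.5 km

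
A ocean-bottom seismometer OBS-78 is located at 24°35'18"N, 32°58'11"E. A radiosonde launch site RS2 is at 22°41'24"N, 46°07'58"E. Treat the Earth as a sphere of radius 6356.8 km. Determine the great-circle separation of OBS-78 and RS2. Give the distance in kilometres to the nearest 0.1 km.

OBS-78: φ = +24.58833°, λ = +32.96972°
RS2: φ = +22.69000°, λ = +46.13278°
Δφ = -1.8983°,  Δλ = 13.1631°
a = sin²(Δφ/2) + cos φ₁ cos φ₂ sin²(Δλ/2) = 0.011296
c = 2·arcsin(√a) = 0.212964 rad = 12.2019°
d = R·c = 6356.8 × 0.212964 = 1353.8 km

1353.8 km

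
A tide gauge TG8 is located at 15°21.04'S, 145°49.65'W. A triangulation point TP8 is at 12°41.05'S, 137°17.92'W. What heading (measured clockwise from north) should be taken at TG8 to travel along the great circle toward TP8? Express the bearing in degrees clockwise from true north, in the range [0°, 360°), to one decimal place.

73.2°

TG8: φ = -15.35067°, λ = -145.82750°
TP8: φ = -12.68417°, λ = -137.29867°
Δλ = 8.5288°
y = sin Δλ · cos φ₂ = 0.144688
x = cos φ₁ sin φ₂ − sin φ₁ cos φ₂ cos Δλ = 0.043666
θ = atan2(y, x) = 73.2063° → 73.2063° (mod 360°)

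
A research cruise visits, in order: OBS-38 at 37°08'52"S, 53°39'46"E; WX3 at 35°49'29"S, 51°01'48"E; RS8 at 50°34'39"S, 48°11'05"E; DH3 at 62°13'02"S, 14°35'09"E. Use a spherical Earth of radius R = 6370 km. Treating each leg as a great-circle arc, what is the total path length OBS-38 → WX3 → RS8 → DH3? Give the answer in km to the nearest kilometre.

4331 km

OBS-38: φ = -37.14778°, λ = +53.66278°
WX3: φ = -35.82472°, λ = +51.03000°
RS8: φ = -50.57750°, λ = +48.18472°
DH3: φ = -62.21722°, λ = +14.58583°
OBS-38→WX3: c = 0.043564 rad, d = 277.51 km
WX3→RS8: c = 0.259966 rad, d = 1655.98 km
RS8→DH3: c = 0.376430 rad, d = 2397.86 km
Total = 277.51 + 1655.98 + 2397.86 = 4331.34 km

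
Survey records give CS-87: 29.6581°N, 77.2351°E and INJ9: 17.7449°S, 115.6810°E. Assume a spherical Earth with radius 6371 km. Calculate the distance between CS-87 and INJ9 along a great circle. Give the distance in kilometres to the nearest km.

6691 km

Δφ = -47.4030°,  Δλ = 38.4459°
a = sin²(Δφ/2) + cos φ₁ cos φ₂ sin²(Δλ/2) = 0.251300
c = 2·arcsin(√a) = 1.050198 rad = 60.1719°
d = R·c = 6371 × 1.050198 = 6690.8 km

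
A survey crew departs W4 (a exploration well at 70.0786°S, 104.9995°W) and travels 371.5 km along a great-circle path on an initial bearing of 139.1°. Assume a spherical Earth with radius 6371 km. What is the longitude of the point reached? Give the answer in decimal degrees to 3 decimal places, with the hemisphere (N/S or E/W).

97.721°W

δ = d/R = 371.5/6371 = 0.058311 rad
φ₂ = arcsin(sin φ₁ cos δ + cos φ₁ sin δ cos θ)
   = arcsin(-0.94016·0.99830 + 0.34073·0.05828·-0.75585) = -72.47242°
λ₂ = λ₁ + atan2(sin θ sin δ cos φ₁, cos δ − sin φ₁ sin φ₂) = -97.72067°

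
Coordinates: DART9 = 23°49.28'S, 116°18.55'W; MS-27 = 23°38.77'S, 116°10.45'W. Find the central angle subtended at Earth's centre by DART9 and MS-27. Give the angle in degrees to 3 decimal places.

0.214°

DART9: φ = -23.82133°, λ = -116.30917°
MS-27: φ = -23.64617°, λ = -116.17417°
Δφ = 0.1752°,  Δλ = 0.1350°
a = sin²(Δφ/2) + cos φ₁ cos φ₂ sin²(Δλ/2) = 0.000003
c = 2·arcsin(√a) = 0.003742 rad = 0.2144°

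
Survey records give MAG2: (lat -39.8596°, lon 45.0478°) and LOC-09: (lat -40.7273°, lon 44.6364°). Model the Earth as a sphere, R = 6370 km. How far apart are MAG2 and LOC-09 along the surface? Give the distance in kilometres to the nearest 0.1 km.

Δφ = -0.8677°,  Δλ = -0.4114°
a = sin²(Δφ/2) + cos φ₁ cos φ₂ sin²(Δλ/2) = 0.000065
c = 2·arcsin(√a) = 0.016104 rad = 0.9227°
d = R·c = 6370 × 0.016104 = 102.6 km

102.6 km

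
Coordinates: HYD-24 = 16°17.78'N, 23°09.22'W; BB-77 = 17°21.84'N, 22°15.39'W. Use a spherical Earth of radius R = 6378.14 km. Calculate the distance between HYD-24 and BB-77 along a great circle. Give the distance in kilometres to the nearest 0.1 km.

152.5 km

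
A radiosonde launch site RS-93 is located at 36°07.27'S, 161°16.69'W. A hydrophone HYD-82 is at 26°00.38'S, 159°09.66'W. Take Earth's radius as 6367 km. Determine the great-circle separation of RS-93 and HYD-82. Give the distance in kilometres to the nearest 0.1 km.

1141.8 km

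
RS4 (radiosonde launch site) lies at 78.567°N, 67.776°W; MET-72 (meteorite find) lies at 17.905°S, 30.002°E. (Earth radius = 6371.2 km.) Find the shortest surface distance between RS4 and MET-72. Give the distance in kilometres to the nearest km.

12129 km

Δφ = -96.4720°,  Δλ = 97.7780°
a = sin²(Δφ/2) + cos φ₁ cos φ₂ sin²(Δλ/2) = 0.663433
c = 2·arcsin(√a) = 1.903782 rad = 109.0787°
d = R·c = 6371.2 × 1.903782 = 12129.4 km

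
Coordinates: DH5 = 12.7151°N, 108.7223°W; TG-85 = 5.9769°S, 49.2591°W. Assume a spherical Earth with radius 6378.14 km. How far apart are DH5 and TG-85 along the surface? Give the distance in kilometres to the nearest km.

Δφ = -18.6920°,  Δλ = 59.4632°
a = sin²(Δφ/2) + cos φ₁ cos φ₂ sin²(Δλ/2) = 0.264991
c = 2·arcsin(√a) = 1.081485 rad = 61.9645°
d = R·c = 6378.14 × 1.081485 = 6897.9 km

6898 km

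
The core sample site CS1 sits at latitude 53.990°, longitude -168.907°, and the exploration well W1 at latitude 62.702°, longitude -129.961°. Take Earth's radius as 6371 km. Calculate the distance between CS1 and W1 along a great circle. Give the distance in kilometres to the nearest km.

Δφ = 8.7120°,  Δλ = 38.9460°
a = sin²(Δφ/2) + cos φ₁ cos φ₂ sin²(Δλ/2) = 0.035734
c = 2·arcsin(√a) = 0.380355 rad = 21.7927°
d = R·c = 6371 × 0.380355 = 2423.2 km

2423 km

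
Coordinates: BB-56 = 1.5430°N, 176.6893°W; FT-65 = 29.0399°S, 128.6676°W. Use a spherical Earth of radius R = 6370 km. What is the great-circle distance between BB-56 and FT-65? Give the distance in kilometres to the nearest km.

6131 km

Δφ = -30.5829°,  Δλ = 48.0217°
a = sin²(Δφ/2) + cos φ₁ cos φ₂ sin²(Δλ/2) = 0.214260
c = 2·arcsin(√a) = 0.962488 rad = 55.1465°
d = R·c = 6370 × 0.962488 = 6131.1 km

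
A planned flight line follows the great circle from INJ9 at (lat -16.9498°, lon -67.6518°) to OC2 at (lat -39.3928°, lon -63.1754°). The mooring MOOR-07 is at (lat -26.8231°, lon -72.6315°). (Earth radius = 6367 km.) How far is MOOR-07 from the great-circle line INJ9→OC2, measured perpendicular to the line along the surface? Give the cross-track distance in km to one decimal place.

659.4 km

δ₁₃ = central angle INJ9→MOOR-07 = 0.190196 rad  (haversine)
θ₁₃ = bearing INJ9→MOOR-07 = 204.189°,  θ₁₂ = bearing INJ9→OC2 = 171.038°
dₓₜ = R·arcsin(sin δ₁₃ · sin(θ₁₃ − θ₁₂)) = 6367·arcsin(0.18905·sin(33.151°)) = 659.417 km
|dₓₜ| = 659.417 km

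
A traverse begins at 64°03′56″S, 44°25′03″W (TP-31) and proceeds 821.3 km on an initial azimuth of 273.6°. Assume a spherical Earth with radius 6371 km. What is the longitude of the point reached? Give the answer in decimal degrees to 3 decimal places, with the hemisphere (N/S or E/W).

TP-31: φ = -64.06556°, λ = -44.41750°
δ = d/R = 821.3/6371 = 0.128912 rad
φ₂ = arcsin(sin φ₁ cos δ + cos φ₁ sin δ cos θ)
   = arcsin(-0.89930·0.99170 + 0.43734·0.12856·0.06279) = -62.66073°
λ₂ = λ₁ + atan2(sin θ sin δ cos φ₁, cos δ − sin φ₁ sin φ₂) = -60.63995°

60.640°W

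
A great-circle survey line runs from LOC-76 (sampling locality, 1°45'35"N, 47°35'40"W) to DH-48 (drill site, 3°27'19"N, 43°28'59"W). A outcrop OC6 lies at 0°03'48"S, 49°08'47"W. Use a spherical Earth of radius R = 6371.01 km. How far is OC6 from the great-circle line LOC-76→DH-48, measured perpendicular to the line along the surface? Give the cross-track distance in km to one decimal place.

121.1 km

LOC-76: φ = +1.75972°, λ = -47.59444°
DH-48: φ = +3.45528°, λ = -43.48306°
OC6: φ = -0.06333°, λ = -49.14639°
δ₁₃ = central angle LOC-76→OC6 = 0.041784 rad  (haversine)
θ₁₃ = bearing LOC-76→OC6 = 220.419°,  θ₁₂ = bearing LOC-76→DH-48 = 67.483°
dₓₜ = R·arcsin(sin δ₁₃ · sin(θ₁₃ − θ₁₂)) = 6371.01·arcsin(0.04177·sin(152.935°)) = 121.094 km
|dₓₜ| = 121.094 km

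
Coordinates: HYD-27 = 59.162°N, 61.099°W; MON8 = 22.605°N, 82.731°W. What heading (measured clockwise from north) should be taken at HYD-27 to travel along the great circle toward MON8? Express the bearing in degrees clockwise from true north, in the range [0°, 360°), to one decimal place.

212.2°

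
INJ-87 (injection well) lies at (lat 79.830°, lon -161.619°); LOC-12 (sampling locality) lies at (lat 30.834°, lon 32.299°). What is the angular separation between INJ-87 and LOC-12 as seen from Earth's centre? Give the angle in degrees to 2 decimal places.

69.06°

Δφ = -48.9960°,  Δλ = -166.0820°
a = sin²(Δφ/2) + cos φ₁ cos φ₂ sin²(Δλ/2) = 0.321331
c = 2·arcsin(√a) = 1.205380 rad = 69.0632°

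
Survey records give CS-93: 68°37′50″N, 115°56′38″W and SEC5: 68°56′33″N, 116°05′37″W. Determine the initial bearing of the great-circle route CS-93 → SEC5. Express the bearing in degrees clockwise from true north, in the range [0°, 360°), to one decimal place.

CS-93: φ = +68.63056°, λ = -115.94389°
SEC5: φ = +68.94250°, λ = -116.09361°
Δλ = -0.1497°
y = sin Δλ · cos φ₂ = -0.000939
x = cos φ₁ sin φ₂ − sin φ₁ cos φ₂ cos Δλ = 0.005446
θ = atan2(y, x) = -9.7826° → 350.2174° (mod 360°)

350.2°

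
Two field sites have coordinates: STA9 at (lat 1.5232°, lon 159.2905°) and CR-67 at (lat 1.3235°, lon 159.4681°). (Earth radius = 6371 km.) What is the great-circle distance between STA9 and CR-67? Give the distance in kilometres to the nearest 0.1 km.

29.7 km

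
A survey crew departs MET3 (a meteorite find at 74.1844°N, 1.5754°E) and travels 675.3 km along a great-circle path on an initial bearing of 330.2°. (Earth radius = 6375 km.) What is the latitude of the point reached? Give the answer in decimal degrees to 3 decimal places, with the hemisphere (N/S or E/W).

79.039°N

δ = d/R = 675.3/6375 = 0.105929 rad
φ₂ = arcsin(sin φ₁ cos δ + cos φ₁ sin δ cos θ)
   = arcsin(0.96214·0.99439 + 0.27254·0.10573·0.86777) = 79.03890°
λ₂ = λ₁ + atan2(sin θ sin δ cos φ₁, cos δ − sin φ₁ sin φ₂) = -14.46705°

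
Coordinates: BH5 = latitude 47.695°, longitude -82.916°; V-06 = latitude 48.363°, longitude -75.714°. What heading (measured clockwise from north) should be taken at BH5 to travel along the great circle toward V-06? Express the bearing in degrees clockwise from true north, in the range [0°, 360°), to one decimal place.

Δλ = 7.2020°
y = sin Δλ · cos φ₂ = 0.083296
x = cos φ₁ sin φ₂ − sin φ₁ cos φ₂ cos Δλ = 0.015535
θ = atan2(y, x) = 79.4352° → 79.4352° (mod 360°)

79.4°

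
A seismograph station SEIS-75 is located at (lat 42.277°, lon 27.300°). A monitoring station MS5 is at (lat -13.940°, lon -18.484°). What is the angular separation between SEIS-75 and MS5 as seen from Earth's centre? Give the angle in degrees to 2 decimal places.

Δφ = -56.2170°,  Δλ = -45.7840°
a = sin²(Δφ/2) + cos φ₁ cos φ₂ sin²(Δλ/2) = 0.330638
c = 2·arcsin(√a) = 1.225236 rad = 70.2008°

70.20°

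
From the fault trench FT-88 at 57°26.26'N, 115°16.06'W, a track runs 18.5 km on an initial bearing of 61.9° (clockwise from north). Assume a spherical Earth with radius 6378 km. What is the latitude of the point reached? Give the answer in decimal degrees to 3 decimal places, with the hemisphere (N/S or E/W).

FT-88: φ = +57.43767°, λ = -115.26767°
δ = d/R = 18.5/6378 = 0.002901 rad
φ₂ = arcsin(sin φ₁ cos δ + cos φ₁ sin δ cos θ)
   = arcsin(0.84281·1.00000 + 0.53822·0.00290·0.47101) = 57.51565°
λ₂ = λ₁ + atan2(sin θ sin δ cos φ₁, cos δ − sin φ₁ sin φ₂) = -114.99470°

57.516°N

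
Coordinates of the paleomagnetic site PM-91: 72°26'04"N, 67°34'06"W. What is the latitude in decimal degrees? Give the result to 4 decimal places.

72° + 26′/60 + 4″/3600 = 72 + 0.43333 + 0.00111 = 72.4344°

72.4344°N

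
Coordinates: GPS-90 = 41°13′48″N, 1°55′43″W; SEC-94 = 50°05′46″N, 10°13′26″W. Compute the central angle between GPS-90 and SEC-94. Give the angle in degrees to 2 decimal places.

10.58°

GPS-90: φ = +41.23000°, λ = -1.92861°
SEC-94: φ = +50.09611°, λ = -10.22389°
Δφ = 8.8661°,  Δλ = -8.2953°
a = sin²(Δφ/2) + cos φ₁ cos φ₂ sin²(Δλ/2) = 0.008498
c = 2·arcsin(√a) = 0.184633 rad = 10.5787°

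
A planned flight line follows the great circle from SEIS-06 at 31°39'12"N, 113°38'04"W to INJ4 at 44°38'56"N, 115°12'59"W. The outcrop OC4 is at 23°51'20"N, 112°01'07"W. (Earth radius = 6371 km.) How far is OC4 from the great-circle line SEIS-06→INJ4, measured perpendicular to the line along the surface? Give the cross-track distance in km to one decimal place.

88.6 km

SEIS-06: φ = +31.65333°, λ = -113.63444°
INJ4: φ = +44.64889°, λ = -115.21639°
OC4: φ = +23.85556°, λ = -112.01861°
δ₁₃ = central angle SEIS-06→OC4 = 0.138360 rad  (haversine)
θ₁₃ = bearing SEIS-06→OC4 = 169.223°,  θ₁₂ = bearing SEIS-06→INJ4 = 355.012°
dₓₜ = R·arcsin(sin δ₁₃ · sin(θ₁₃ − θ₁₂)) = 6371·arcsin(0.13792·sin(-185.789°)) = 88.626 km
|dₓₜ| = 88.626 km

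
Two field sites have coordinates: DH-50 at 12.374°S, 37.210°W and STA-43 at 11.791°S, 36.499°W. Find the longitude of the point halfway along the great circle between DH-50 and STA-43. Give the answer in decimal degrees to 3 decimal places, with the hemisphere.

Bx = cos φ₂ cos Δλ = 0.978824,  By = cos φ₂ sin Δλ = 0.012147
φₘ = atan2(sin φ₁ + sin φ₂, √((cos φ₁ + Bx)² + By²)) = -12.08273°
λₘ = λ₁ + atan2(By, cos φ₁ + Bx) = -36.85411°

36.854°W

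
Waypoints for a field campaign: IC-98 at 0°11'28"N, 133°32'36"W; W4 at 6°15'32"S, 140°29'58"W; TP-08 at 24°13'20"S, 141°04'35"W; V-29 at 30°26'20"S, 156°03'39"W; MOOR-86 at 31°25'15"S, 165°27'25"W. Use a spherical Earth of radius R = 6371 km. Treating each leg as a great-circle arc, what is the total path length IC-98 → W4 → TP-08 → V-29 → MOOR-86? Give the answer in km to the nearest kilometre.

5586 km

IC-98: φ = +0.19111°, λ = -133.54333°
W4: φ = -6.25889°, λ = -140.49944°
TP-08: φ = -24.22222°, λ = -141.07639°
V-29: φ = -30.43889°, λ = -156.06083°
MOOR-86: φ = -31.42083°, λ = -165.45694°
IC-98→W4: c = 0.165395 rad, d = 1053.73 km
W4→TP-08: c = 0.313668 rad, d = 1998.38 km
TP-08→V-29: c = 0.256107 rad, d = 1631.66 km
V-29→MOOR-86: c = 0.141668 rad, d = 902.57 km
Total = 1053.73 + 1998.38 + 1631.66 + 902.57 = 5586.34 km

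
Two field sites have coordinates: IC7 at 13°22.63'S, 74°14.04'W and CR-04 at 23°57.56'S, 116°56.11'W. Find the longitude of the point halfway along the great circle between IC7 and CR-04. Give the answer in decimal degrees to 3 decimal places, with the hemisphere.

IC7: φ = -13.37717°, λ = -74.23400°
CR-04: φ = -23.95933°, λ = -116.93517°
Bx = cos φ₂ cos Δλ = 0.671577,  By = cos φ₂ sin Δλ = -0.619739
φₘ = atan2(sin φ₁ + sin φ₂, √((cos φ₁ + Bx)² + By²)) = -19.93737°
λₘ = λ₁ + atan2(By, cos φ₁ + Bx) = -94.88382°

94.884°W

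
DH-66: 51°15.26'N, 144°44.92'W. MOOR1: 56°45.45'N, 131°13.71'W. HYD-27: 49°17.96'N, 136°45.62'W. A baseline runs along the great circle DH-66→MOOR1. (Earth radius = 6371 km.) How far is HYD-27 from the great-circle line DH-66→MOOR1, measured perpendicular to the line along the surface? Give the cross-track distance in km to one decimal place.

DH-66: φ = +51.25433°, λ = -144.74867°
MOOR1: φ = +56.75750°, λ = -131.22850°
HYD-27: φ = +49.29933°, λ = -136.76033°
δ₁₃ = central angle DH-66→HYD-27 = 0.095350 rad  (haversine)
θ₁₃ = bearing DH-66→HYD-27 = 107.848°,  θ₁₂ = bearing DH-66→MOOR1 = 49.945°
dₓₜ = R·arcsin(sin δ₁₃ · sin(θ₁₃ − θ₁₂)) = 6371·arcsin(0.09521·sin(57.903°)) = 514.404 km
|dₓₜ| = 514.404 km

514.4 km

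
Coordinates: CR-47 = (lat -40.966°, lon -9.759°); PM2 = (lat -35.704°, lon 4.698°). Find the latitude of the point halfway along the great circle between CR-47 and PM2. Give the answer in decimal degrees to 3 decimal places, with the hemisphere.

38.557°S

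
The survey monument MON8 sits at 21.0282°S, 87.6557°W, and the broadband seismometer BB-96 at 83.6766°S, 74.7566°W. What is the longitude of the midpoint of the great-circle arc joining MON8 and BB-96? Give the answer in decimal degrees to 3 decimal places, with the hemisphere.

Bx = cos φ₂ cos Δλ = 0.107361,  By = cos φ₂ sin Δλ = 0.024587
φₘ = atan2(sin φ₁ + sin φ₂, √((cos φ₁ + Bx)² + By²)) = -52.41855°
λₘ = λ₁ + atan2(By, cos φ₁ + Bx) = -86.30239°

86.302°W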